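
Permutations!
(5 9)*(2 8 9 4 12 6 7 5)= (2 8 9)(4 12 6 7 5)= [0, 1, 8, 3, 12, 4, 7, 5, 9, 2, 10, 11, 6]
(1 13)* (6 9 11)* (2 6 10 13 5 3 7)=[0, 5, 6, 7, 4, 3, 9, 2, 8, 11, 13, 10, 12, 1]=(1 5 3 7 2 6 9 11 10 13)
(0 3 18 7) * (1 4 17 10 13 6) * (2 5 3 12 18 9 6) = (0 12 18 7)(1 4 17 10 13 2 5 3 9 6) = [12, 4, 5, 9, 17, 3, 1, 0, 8, 6, 13, 11, 18, 2, 14, 15, 16, 10, 7]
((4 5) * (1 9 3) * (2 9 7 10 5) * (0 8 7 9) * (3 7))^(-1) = ((0 8 3 1 9 7 10 5 4 2))^(-1) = (0 2 4 5 10 7 9 1 3 8)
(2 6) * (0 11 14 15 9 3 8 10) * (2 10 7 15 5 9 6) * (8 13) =[11, 1, 2, 13, 4, 9, 10, 15, 7, 3, 0, 14, 12, 8, 5, 6] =(0 11 14 5 9 3 13 8 7 15 6 10)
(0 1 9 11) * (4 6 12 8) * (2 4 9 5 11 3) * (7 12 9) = (0 1 5 11)(2 4 6 9 3)(7 12 8) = [1, 5, 4, 2, 6, 11, 9, 12, 7, 3, 10, 0, 8]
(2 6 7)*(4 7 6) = (2 4 7) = [0, 1, 4, 3, 7, 5, 6, 2]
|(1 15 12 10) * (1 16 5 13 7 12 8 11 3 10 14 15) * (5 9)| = |(3 10 16 9 5 13 7 12 14 15 8 11)| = 12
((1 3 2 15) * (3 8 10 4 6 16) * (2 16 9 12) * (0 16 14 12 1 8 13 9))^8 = (0 10 2 3 6 8 12 16 4 15 14)(1 9 13) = ((0 16 3 14 12 2 15 8 10 4 6)(1 13 9))^8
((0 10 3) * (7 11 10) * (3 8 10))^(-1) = ((0 7 11 3)(8 10))^(-1) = (0 3 11 7)(8 10)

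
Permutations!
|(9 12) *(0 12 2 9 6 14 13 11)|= |(0 12 6 14 13 11)(2 9)|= 6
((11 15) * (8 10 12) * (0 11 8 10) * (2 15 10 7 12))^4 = ((0 11 10 2 15 8)(7 12))^4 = (0 15 10)(2 11 8)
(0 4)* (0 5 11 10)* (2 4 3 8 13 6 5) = (0 3 8 13 6 5 11 10)(2 4) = [3, 1, 4, 8, 2, 11, 5, 7, 13, 9, 0, 10, 12, 6]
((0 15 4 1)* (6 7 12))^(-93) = ((0 15 4 1)(6 7 12))^(-93) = (0 1 4 15)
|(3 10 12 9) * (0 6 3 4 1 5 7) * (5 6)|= |(0 5 7)(1 6 3 10 12 9 4)|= 21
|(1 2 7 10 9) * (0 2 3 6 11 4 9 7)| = |(0 2)(1 3 6 11 4 9)(7 10)| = 6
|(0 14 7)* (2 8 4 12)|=|(0 14 7)(2 8 4 12)|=12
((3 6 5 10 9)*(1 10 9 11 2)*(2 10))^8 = ((1 2)(3 6 5 9)(10 11))^8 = (11)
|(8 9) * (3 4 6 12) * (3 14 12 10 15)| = |(3 4 6 10 15)(8 9)(12 14)| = 10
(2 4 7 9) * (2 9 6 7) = [0, 1, 4, 3, 2, 5, 7, 6, 8, 9] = (9)(2 4)(6 7)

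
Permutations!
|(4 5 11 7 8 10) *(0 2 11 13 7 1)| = |(0 2 11 1)(4 5 13 7 8 10)| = 12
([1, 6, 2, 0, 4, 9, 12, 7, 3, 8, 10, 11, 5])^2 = [6, 12, 2, 1, 4, 8, 5, 7, 0, 3, 10, 11, 9]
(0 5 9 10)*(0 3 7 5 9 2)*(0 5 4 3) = (0 9 10)(2 5)(3 7 4) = [9, 1, 5, 7, 3, 2, 6, 4, 8, 10, 0]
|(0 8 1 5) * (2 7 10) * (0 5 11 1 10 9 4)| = 14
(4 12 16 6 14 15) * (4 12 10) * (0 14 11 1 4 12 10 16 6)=(0 14 15 10 12 6 11 1 4 16)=[14, 4, 2, 3, 16, 5, 11, 7, 8, 9, 12, 1, 6, 13, 15, 10, 0]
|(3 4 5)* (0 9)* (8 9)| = 3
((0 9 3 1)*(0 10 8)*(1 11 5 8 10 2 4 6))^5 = ((0 9 3 11 5 8)(1 2 4 6))^5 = (0 8 5 11 3 9)(1 2 4 6)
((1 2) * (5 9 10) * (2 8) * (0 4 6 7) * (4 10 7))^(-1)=(0 7 9 5 10)(1 2 8)(4 6)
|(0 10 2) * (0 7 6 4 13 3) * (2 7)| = 7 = |(0 10 7 6 4 13 3)|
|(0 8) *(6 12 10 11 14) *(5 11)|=|(0 8)(5 11 14 6 12 10)|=6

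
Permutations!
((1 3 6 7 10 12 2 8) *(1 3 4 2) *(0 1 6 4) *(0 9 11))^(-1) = ((0 1 9 11)(2 8 3 4)(6 7 10 12))^(-1) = (0 11 9 1)(2 4 3 8)(6 12 10 7)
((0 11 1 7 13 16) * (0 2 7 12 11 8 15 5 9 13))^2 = (0 15 9 16 7 8 5 13 2)(1 11 12)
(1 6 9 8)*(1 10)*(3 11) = (1 6 9 8 10)(3 11) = [0, 6, 2, 11, 4, 5, 9, 7, 10, 8, 1, 3]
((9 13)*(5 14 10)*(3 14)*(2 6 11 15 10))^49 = ((2 6 11 15 10 5 3 14)(9 13))^49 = (2 6 11 15 10 5 3 14)(9 13)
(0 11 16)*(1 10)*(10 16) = (0 11 10 1 16) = [11, 16, 2, 3, 4, 5, 6, 7, 8, 9, 1, 10, 12, 13, 14, 15, 0]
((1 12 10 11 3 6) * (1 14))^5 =(1 6 11 12 14 3 10)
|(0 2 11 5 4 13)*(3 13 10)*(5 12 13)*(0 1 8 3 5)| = 24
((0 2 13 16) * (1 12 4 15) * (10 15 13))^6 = (0 4 15)(1 2 13)(10 16 12)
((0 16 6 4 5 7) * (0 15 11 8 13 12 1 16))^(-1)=((1 16 6 4 5 7 15 11 8 13 12))^(-1)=(1 12 13 8 11 15 7 5 4 6 16)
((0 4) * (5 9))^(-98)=((0 4)(5 9))^(-98)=(9)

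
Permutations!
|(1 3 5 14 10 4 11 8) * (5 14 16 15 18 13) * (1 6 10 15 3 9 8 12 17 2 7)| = 77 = |(1 9 8 6 10 4 11 12 17 2 7)(3 14 15 18 13 5 16)|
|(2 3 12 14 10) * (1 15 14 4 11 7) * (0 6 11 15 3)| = 12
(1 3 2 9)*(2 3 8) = (1 8 2 9) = [0, 8, 9, 3, 4, 5, 6, 7, 2, 1]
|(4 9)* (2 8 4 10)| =|(2 8 4 9 10)| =5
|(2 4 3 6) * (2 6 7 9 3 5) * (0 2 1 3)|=|(0 2 4 5 1 3 7 9)|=8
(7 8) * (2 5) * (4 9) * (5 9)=(2 9 4 5)(7 8)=[0, 1, 9, 3, 5, 2, 6, 8, 7, 4]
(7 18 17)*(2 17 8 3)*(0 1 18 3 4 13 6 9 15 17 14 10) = [1, 18, 14, 2, 13, 5, 9, 3, 4, 15, 0, 11, 12, 6, 10, 17, 16, 7, 8] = (0 1 18 8 4 13 6 9 15 17 7 3 2 14 10)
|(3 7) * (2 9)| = |(2 9)(3 7)| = 2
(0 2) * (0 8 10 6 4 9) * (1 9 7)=(0 2 8 10 6 4 7 1 9)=[2, 9, 8, 3, 7, 5, 4, 1, 10, 0, 6]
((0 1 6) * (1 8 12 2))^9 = ((0 8 12 2 1 6))^9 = (0 2)(1 8)(6 12)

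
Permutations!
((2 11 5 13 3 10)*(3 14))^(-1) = (2 10 3 14 13 5 11)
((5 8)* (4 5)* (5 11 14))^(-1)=(4 8 5 14 11)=((4 11 14 5 8))^(-1)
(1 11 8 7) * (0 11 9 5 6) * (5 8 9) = (0 11 9 8 7 1 5 6) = [11, 5, 2, 3, 4, 6, 0, 1, 7, 8, 10, 9]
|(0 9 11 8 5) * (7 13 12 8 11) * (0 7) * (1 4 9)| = 20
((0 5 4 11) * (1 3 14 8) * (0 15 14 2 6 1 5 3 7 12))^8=(0 3 2 6 1 7 12)(4 15 8)(5 11 14)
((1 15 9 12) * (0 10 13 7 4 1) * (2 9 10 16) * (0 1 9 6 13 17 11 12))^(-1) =((0 16 2 6 13 7 4 9)(1 15 10 17 11 12))^(-1) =(0 9 4 7 13 6 2 16)(1 12 11 17 10 15)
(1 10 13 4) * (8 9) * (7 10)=(1 7 10 13 4)(8 9)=[0, 7, 2, 3, 1, 5, 6, 10, 9, 8, 13, 11, 12, 4]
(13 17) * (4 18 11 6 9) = (4 18 11 6 9)(13 17) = [0, 1, 2, 3, 18, 5, 9, 7, 8, 4, 10, 6, 12, 17, 14, 15, 16, 13, 11]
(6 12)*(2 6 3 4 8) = (2 6 12 3 4 8) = [0, 1, 6, 4, 8, 5, 12, 7, 2, 9, 10, 11, 3]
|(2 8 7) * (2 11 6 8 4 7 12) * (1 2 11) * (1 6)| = 8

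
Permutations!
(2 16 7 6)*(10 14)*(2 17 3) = (2 16 7 6 17 3)(10 14) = [0, 1, 16, 2, 4, 5, 17, 6, 8, 9, 14, 11, 12, 13, 10, 15, 7, 3]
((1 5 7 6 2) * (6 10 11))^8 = (1 5 7 10 11 6 2)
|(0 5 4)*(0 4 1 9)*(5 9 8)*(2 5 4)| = |(0 9)(1 8 4 2 5)| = 10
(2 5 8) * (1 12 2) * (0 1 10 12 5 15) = [1, 5, 15, 3, 4, 8, 6, 7, 10, 9, 12, 11, 2, 13, 14, 0] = (0 1 5 8 10 12 2 15)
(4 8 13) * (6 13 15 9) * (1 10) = [0, 10, 2, 3, 8, 5, 13, 7, 15, 6, 1, 11, 12, 4, 14, 9] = (1 10)(4 8 15 9 6 13)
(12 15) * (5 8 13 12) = (5 8 13 12 15) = [0, 1, 2, 3, 4, 8, 6, 7, 13, 9, 10, 11, 15, 12, 14, 5]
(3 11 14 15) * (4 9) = (3 11 14 15)(4 9) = [0, 1, 2, 11, 9, 5, 6, 7, 8, 4, 10, 14, 12, 13, 15, 3]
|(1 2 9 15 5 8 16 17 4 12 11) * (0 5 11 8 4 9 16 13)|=42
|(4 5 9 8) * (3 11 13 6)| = 4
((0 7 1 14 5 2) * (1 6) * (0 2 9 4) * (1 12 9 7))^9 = (14)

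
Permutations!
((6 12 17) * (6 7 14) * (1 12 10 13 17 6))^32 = (17)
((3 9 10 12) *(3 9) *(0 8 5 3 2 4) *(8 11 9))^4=((0 11 9 10 12 8 5 3 2 4))^4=(0 12 2 9 5)(3 11 8 4 10)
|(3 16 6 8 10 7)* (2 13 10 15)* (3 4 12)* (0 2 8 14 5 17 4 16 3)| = 12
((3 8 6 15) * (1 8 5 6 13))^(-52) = (15)(1 13 8)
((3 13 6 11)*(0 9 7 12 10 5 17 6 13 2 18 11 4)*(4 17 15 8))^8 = ((0 9 7 12 10 5 15 8 4)(2 18 11 3)(6 17))^8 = (18)(0 4 8 15 5 10 12 7 9)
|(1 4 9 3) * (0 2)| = 4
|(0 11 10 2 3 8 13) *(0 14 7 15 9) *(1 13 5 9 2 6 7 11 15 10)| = |(0 15 2 3 8 5 9)(1 13 14 11)(6 7 10)| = 84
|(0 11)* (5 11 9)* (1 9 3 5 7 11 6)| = 8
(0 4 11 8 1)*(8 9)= (0 4 11 9 8 1)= [4, 0, 2, 3, 11, 5, 6, 7, 1, 8, 10, 9]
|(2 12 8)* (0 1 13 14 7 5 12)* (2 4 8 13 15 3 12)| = 10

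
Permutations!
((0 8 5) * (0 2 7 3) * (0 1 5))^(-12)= ((0 8)(1 5 2 7 3))^(-12)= (8)(1 7 5 3 2)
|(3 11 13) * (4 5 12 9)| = |(3 11 13)(4 5 12 9)| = 12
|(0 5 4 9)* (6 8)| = 4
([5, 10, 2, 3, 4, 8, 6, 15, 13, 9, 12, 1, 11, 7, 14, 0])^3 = (0 13)(1 11 12 10)(5 7)(8 15)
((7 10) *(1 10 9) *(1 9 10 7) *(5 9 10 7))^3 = (1 10 9 5)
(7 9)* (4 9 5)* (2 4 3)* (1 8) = [0, 8, 4, 2, 9, 3, 6, 5, 1, 7] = (1 8)(2 4 9 7 5 3)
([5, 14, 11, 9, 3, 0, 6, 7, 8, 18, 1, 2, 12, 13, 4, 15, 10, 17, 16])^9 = (0 5)(1 14 4 3 9 18 16 10)(2 11)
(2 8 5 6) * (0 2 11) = (0 2 8 5 6 11) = [2, 1, 8, 3, 4, 6, 11, 7, 5, 9, 10, 0]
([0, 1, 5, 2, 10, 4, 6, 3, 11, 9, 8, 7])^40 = (11)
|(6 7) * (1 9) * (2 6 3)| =|(1 9)(2 6 7 3)| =4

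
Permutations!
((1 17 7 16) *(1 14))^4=(1 14 16 7 17)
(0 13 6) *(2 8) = (0 13 6)(2 8) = [13, 1, 8, 3, 4, 5, 0, 7, 2, 9, 10, 11, 12, 6]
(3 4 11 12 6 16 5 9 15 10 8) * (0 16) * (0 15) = (0 16 5 9)(3 4 11 12 6 15 10 8) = [16, 1, 2, 4, 11, 9, 15, 7, 3, 0, 8, 12, 6, 13, 14, 10, 5]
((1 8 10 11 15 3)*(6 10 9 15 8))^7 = ((1 6 10 11 8 9 15 3))^7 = (1 3 15 9 8 11 10 6)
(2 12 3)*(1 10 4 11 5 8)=(1 10 4 11 5 8)(2 12 3)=[0, 10, 12, 2, 11, 8, 6, 7, 1, 9, 4, 5, 3]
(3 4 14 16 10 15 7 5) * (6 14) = (3 4 6 14 16 10 15 7 5) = [0, 1, 2, 4, 6, 3, 14, 5, 8, 9, 15, 11, 12, 13, 16, 7, 10]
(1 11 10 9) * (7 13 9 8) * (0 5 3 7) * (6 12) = (0 5 3 7 13 9 1 11 10 8)(6 12) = [5, 11, 2, 7, 4, 3, 12, 13, 0, 1, 8, 10, 6, 9]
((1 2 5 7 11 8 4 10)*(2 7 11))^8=(11)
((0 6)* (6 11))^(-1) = (0 6 11)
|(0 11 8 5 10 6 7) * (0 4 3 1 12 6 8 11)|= 6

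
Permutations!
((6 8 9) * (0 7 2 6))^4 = (0 8 2)(6 7 9)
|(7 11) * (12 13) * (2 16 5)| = |(2 16 5)(7 11)(12 13)| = 6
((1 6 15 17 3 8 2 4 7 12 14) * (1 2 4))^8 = (1 12 8 15 2 7 3 6 14 4 17)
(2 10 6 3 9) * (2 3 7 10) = [0, 1, 2, 9, 4, 5, 7, 10, 8, 3, 6] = (3 9)(6 7 10)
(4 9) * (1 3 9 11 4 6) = (1 3 9 6)(4 11) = [0, 3, 2, 9, 11, 5, 1, 7, 8, 6, 10, 4]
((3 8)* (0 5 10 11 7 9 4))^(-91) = (11)(3 8)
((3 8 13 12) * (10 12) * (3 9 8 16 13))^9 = ((3 16 13 10 12 9 8))^9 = (3 13 12 8 16 10 9)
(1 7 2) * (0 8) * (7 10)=(0 8)(1 10 7 2)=[8, 10, 1, 3, 4, 5, 6, 2, 0, 9, 7]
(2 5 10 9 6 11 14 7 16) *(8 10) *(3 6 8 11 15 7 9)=[0, 1, 5, 6, 4, 11, 15, 16, 10, 8, 3, 14, 12, 13, 9, 7, 2]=(2 5 11 14 9 8 10 3 6 15 7 16)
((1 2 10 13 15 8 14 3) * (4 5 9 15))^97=((1 2 10 13 4 5 9 15 8 14 3))^97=(1 14 15 5 13 2 3 8 9 4 10)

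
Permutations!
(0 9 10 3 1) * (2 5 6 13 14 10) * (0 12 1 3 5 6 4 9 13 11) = [13, 12, 6, 3, 9, 4, 11, 7, 8, 2, 5, 0, 1, 14, 10] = (0 13 14 10 5 4 9 2 6 11)(1 12)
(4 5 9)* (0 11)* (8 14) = (0 11)(4 5 9)(8 14) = [11, 1, 2, 3, 5, 9, 6, 7, 14, 4, 10, 0, 12, 13, 8]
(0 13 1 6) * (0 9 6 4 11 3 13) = (1 4 11 3 13)(6 9) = [0, 4, 2, 13, 11, 5, 9, 7, 8, 6, 10, 3, 12, 1]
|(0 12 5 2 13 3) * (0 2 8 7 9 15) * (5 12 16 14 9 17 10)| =|(0 16 14 9 15)(2 13 3)(5 8 7 17 10)| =15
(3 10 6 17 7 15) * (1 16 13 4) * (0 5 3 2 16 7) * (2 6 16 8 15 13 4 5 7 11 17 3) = (0 7 13 5 2 8 15 6 3 10 16 4 1 11 17) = [7, 11, 8, 10, 1, 2, 3, 13, 15, 9, 16, 17, 12, 5, 14, 6, 4, 0]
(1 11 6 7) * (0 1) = (0 1 11 6 7) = [1, 11, 2, 3, 4, 5, 7, 0, 8, 9, 10, 6]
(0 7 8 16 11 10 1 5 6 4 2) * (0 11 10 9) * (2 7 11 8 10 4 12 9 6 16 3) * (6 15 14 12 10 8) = (0 11 15 14 12 9)(1 5 16 4 7 8 3 2 6 10) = [11, 5, 6, 2, 7, 16, 10, 8, 3, 0, 1, 15, 9, 13, 12, 14, 4]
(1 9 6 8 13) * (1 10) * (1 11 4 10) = (1 9 6 8 13)(4 10 11) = [0, 9, 2, 3, 10, 5, 8, 7, 13, 6, 11, 4, 12, 1]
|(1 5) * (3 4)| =|(1 5)(3 4)| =2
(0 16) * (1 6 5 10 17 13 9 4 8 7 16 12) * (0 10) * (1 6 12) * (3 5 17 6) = (0 1 12 3 5)(4 8 7 16 10 6 17 13 9) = [1, 12, 2, 5, 8, 0, 17, 16, 7, 4, 6, 11, 3, 9, 14, 15, 10, 13]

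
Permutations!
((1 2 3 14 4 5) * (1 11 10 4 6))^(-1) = ((1 2 3 14 6)(4 5 11 10))^(-1) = (1 6 14 3 2)(4 10 11 5)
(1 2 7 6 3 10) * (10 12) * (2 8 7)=(1 8 7 6 3 12 10)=[0, 8, 2, 12, 4, 5, 3, 6, 7, 9, 1, 11, 10]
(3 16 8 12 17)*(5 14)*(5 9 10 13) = (3 16 8 12 17)(5 14 9 10 13) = [0, 1, 2, 16, 4, 14, 6, 7, 12, 10, 13, 11, 17, 5, 9, 15, 8, 3]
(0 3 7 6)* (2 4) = (0 3 7 6)(2 4) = [3, 1, 4, 7, 2, 5, 0, 6]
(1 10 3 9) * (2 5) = (1 10 3 9)(2 5) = [0, 10, 5, 9, 4, 2, 6, 7, 8, 1, 3]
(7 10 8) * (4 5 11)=(4 5 11)(7 10 8)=[0, 1, 2, 3, 5, 11, 6, 10, 7, 9, 8, 4]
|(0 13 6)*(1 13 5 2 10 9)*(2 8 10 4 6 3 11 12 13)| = 36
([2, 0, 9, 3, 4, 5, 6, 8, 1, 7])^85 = [2, 0, 9, 3, 4, 5, 6, 8, 1, 7]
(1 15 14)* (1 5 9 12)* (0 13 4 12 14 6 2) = (0 13 4 12 1 15 6 2)(5 9 14) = [13, 15, 0, 3, 12, 9, 2, 7, 8, 14, 10, 11, 1, 4, 5, 6]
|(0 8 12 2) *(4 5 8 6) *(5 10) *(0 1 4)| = 14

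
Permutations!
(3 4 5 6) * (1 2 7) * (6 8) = [0, 2, 7, 4, 5, 8, 3, 1, 6] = (1 2 7)(3 4 5 8 6)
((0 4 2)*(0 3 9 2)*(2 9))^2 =((9)(0 4)(2 3))^2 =(9)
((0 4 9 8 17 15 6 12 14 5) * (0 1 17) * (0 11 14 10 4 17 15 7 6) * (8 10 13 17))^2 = (0 11 5 15 8 14 1)(4 10 9)(6 13 7 12 17)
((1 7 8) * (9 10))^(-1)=(1 8 7)(9 10)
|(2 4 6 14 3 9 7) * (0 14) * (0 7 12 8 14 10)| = 20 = |(0 10)(2 4 6 7)(3 9 12 8 14)|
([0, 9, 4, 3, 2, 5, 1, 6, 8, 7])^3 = [0, 6, 4, 3, 2, 5, 7, 9, 8, 1]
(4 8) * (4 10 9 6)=(4 8 10 9 6)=[0, 1, 2, 3, 8, 5, 4, 7, 10, 6, 9]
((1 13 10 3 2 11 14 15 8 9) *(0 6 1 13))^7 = ((0 6 1)(2 11 14 15 8 9 13 10 3))^7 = (0 6 1)(2 10 9 15 11 3 13 8 14)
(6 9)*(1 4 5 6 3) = (1 4 5 6 9 3) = [0, 4, 2, 1, 5, 6, 9, 7, 8, 3]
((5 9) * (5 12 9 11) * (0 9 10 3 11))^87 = (0 10 5 12 11 9 3)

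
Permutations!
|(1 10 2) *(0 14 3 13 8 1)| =8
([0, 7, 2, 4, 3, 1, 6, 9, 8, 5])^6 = (1 9)(5 7)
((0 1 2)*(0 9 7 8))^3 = (0 9)(1 7)(2 8)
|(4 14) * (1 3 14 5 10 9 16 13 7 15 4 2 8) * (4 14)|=13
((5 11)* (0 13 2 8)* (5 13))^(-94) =(0 11 2)(5 13 8)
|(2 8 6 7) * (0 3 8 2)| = 5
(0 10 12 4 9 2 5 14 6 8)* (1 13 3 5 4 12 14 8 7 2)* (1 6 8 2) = [10, 13, 4, 5, 9, 2, 7, 1, 0, 6, 14, 11, 12, 3, 8] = (0 10 14 8)(1 13 3 5 2 4 9 6 7)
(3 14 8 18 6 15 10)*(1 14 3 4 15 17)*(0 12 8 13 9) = (0 12 8 18 6 17 1 14 13 9)(4 15 10) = [12, 14, 2, 3, 15, 5, 17, 7, 18, 0, 4, 11, 8, 9, 13, 10, 16, 1, 6]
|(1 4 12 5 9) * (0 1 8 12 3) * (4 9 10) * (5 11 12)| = 8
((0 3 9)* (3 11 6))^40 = ((0 11 6 3 9))^40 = (11)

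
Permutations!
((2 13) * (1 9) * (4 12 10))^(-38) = (13)(4 12 10)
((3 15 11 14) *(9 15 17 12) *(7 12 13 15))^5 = (3 14 11 15 13 17)(7 9 12)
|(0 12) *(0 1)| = 3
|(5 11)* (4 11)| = |(4 11 5)| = 3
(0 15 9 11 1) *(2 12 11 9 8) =[15, 0, 12, 3, 4, 5, 6, 7, 2, 9, 10, 1, 11, 13, 14, 8] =(0 15 8 2 12 11 1)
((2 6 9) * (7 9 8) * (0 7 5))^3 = ((0 7 9 2 6 8 5))^3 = (0 2 5 9 8 7 6)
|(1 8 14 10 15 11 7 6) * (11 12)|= 9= |(1 8 14 10 15 12 11 7 6)|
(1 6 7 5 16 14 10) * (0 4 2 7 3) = [4, 6, 7, 0, 2, 16, 3, 5, 8, 9, 1, 11, 12, 13, 10, 15, 14] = (0 4 2 7 5 16 14 10 1 6 3)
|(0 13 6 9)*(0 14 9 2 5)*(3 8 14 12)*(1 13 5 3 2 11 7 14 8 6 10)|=|(0 5)(1 13 10)(2 3 6 11 7 14 9 12)|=24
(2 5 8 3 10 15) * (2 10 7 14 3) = (2 5 8)(3 7 14)(10 15) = [0, 1, 5, 7, 4, 8, 6, 14, 2, 9, 15, 11, 12, 13, 3, 10]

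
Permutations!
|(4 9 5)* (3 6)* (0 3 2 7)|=|(0 3 6 2 7)(4 9 5)|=15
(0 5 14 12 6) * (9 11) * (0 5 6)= (0 6 5 14 12)(9 11)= [6, 1, 2, 3, 4, 14, 5, 7, 8, 11, 10, 9, 0, 13, 12]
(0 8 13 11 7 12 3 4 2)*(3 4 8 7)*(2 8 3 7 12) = (0 12 4 8 13 11 7 2) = [12, 1, 0, 3, 8, 5, 6, 2, 13, 9, 10, 7, 4, 11]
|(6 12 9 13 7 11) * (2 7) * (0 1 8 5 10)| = |(0 1 8 5 10)(2 7 11 6 12 9 13)| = 35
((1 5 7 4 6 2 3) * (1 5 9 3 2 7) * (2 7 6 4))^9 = (1 9 3 5)(2 7) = ((1 9 3 5)(2 7))^9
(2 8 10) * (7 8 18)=(2 18 7 8 10)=[0, 1, 18, 3, 4, 5, 6, 8, 10, 9, 2, 11, 12, 13, 14, 15, 16, 17, 7]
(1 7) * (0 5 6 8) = [5, 7, 2, 3, 4, 6, 8, 1, 0] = (0 5 6 8)(1 7)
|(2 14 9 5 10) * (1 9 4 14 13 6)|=14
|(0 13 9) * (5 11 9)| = |(0 13 5 11 9)| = 5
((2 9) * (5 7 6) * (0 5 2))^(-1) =(0 9 2 6 7 5) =((0 5 7 6 2 9))^(-1)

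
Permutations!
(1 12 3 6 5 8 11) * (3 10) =(1 12 10 3 6 5 8 11) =[0, 12, 2, 6, 4, 8, 5, 7, 11, 9, 3, 1, 10]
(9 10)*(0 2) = (0 2)(9 10) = [2, 1, 0, 3, 4, 5, 6, 7, 8, 10, 9]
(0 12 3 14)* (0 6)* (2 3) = (0 12 2 3 14 6) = [12, 1, 3, 14, 4, 5, 0, 7, 8, 9, 10, 11, 2, 13, 6]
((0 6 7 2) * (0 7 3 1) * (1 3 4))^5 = ((0 6 4 1)(2 7))^5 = (0 6 4 1)(2 7)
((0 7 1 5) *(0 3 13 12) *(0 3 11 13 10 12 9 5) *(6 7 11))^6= ((0 11 13 9 5 6 7 1)(3 10 12))^6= (0 7 5 13)(1 6 9 11)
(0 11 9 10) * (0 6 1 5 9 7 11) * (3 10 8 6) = (1 5 9 8 6)(3 10)(7 11) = [0, 5, 2, 10, 4, 9, 1, 11, 6, 8, 3, 7]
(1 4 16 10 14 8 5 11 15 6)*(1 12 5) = (1 4 16 10 14 8)(5 11 15 6 12) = [0, 4, 2, 3, 16, 11, 12, 7, 1, 9, 14, 15, 5, 13, 8, 6, 10]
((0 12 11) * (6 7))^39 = (12)(6 7)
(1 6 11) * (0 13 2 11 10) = [13, 6, 11, 3, 4, 5, 10, 7, 8, 9, 0, 1, 12, 2] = (0 13 2 11 1 6 10)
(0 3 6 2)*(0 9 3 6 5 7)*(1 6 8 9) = (0 8 9 3 5 7)(1 6 2) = [8, 6, 1, 5, 4, 7, 2, 0, 9, 3]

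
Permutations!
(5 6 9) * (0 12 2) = (0 12 2)(5 6 9) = [12, 1, 0, 3, 4, 6, 9, 7, 8, 5, 10, 11, 2]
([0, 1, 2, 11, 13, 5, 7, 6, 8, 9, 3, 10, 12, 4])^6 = [0, 1, 2, 3, 4, 5, 6, 7, 8, 9, 10, 11, 12, 13]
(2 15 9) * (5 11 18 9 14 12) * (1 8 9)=(1 8 9 2 15 14 12 5 11 18)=[0, 8, 15, 3, 4, 11, 6, 7, 9, 2, 10, 18, 5, 13, 12, 14, 16, 17, 1]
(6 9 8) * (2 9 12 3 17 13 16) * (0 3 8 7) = (0 3 17 13 16 2 9 7)(6 12 8) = [3, 1, 9, 17, 4, 5, 12, 0, 6, 7, 10, 11, 8, 16, 14, 15, 2, 13]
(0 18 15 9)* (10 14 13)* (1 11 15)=[18, 11, 2, 3, 4, 5, 6, 7, 8, 0, 14, 15, 12, 10, 13, 9, 16, 17, 1]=(0 18 1 11 15 9)(10 14 13)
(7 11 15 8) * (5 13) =(5 13)(7 11 15 8) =[0, 1, 2, 3, 4, 13, 6, 11, 7, 9, 10, 15, 12, 5, 14, 8]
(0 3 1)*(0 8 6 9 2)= (0 3 1 8 6 9 2)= [3, 8, 0, 1, 4, 5, 9, 7, 6, 2]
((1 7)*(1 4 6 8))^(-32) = ((1 7 4 6 8))^(-32) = (1 6 7 8 4)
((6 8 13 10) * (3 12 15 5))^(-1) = (3 5 15 12)(6 10 13 8)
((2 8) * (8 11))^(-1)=((2 11 8))^(-1)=(2 8 11)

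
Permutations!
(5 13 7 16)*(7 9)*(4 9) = (4 9 7 16 5 13) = [0, 1, 2, 3, 9, 13, 6, 16, 8, 7, 10, 11, 12, 4, 14, 15, 5]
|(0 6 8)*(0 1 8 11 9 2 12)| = |(0 6 11 9 2 12)(1 8)| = 6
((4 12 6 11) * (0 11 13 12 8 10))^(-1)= (0 10 8 4 11)(6 12 13)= ((0 11 4 8 10)(6 13 12))^(-1)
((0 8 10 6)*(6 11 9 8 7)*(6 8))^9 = ((0 7 8 10 11 9 6))^9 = (0 8 11 6 7 10 9)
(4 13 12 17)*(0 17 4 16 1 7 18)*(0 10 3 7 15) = (0 17 16 1 15)(3 7 18 10)(4 13 12) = [17, 15, 2, 7, 13, 5, 6, 18, 8, 9, 3, 11, 4, 12, 14, 0, 1, 16, 10]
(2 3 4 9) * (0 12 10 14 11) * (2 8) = (0 12 10 14 11)(2 3 4 9 8) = [12, 1, 3, 4, 9, 5, 6, 7, 2, 8, 14, 0, 10, 13, 11]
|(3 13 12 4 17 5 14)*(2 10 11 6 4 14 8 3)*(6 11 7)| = 12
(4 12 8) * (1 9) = [0, 9, 2, 3, 12, 5, 6, 7, 4, 1, 10, 11, 8] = (1 9)(4 12 8)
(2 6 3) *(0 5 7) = (0 5 7)(2 6 3) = [5, 1, 6, 2, 4, 7, 3, 0]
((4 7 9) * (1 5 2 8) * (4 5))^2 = (1 7 5 8 4 9 2)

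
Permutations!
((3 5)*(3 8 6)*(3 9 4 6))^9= ((3 5 8)(4 6 9))^9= (9)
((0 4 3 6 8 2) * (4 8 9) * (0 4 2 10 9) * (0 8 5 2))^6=(0 8 4)(2 9 6)(3 5 10)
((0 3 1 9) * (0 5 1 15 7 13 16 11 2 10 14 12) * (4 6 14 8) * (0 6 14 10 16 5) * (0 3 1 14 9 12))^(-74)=((0 1 12 6 10 8 4 9 3 15 7 13 5 14)(2 16 11))^(-74)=(0 7 4 12 5 3 10)(1 13 9 6 14 15 8)(2 16 11)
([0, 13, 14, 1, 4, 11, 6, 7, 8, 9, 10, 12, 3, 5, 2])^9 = (1 11)(2 14)(3 5)(12 13)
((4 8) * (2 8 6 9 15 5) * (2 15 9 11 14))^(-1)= ((2 8 4 6 11 14)(5 15))^(-1)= (2 14 11 6 4 8)(5 15)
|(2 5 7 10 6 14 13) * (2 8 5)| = |(5 7 10 6 14 13 8)| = 7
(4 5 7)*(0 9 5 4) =(0 9 5 7) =[9, 1, 2, 3, 4, 7, 6, 0, 8, 5]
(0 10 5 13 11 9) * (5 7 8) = (0 10 7 8 5 13 11 9) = [10, 1, 2, 3, 4, 13, 6, 8, 5, 0, 7, 9, 12, 11]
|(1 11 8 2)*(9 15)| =4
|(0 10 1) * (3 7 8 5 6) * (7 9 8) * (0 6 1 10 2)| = 6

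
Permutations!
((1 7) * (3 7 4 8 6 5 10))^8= (10)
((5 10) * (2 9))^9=(2 9)(5 10)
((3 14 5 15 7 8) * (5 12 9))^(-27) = (3 15 12 8 5 14 7 9)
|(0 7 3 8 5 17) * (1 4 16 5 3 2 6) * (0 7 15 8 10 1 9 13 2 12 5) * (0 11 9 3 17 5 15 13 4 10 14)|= |(0 13 2 6 3 14)(1 10)(4 16 11 9)(7 12 15 8 17)|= 60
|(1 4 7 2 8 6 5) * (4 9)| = |(1 9 4 7 2 8 6 5)| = 8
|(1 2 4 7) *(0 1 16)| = 6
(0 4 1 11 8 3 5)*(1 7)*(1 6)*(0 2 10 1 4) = (1 11 8 3 5 2 10)(4 7 6) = [0, 11, 10, 5, 7, 2, 4, 6, 3, 9, 1, 8]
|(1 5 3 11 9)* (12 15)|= |(1 5 3 11 9)(12 15)|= 10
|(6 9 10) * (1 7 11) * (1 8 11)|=6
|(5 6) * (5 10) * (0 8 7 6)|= 6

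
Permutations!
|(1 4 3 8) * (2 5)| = 4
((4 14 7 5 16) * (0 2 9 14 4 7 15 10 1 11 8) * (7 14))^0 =((0 2 9 7 5 16 14 15 10 1 11 8))^0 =(16)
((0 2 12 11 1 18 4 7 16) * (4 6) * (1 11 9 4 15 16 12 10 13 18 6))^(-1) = (0 16 15 6 1 18 13 10 2)(4 9 12 7)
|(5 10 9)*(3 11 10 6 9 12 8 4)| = |(3 11 10 12 8 4)(5 6 9)| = 6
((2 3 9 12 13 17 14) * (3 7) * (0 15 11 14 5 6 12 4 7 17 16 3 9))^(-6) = (0 5)(2 16)(3 17)(6 15)(11 12)(13 14)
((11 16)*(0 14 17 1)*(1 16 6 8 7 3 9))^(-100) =((0 14 17 16 11 6 8 7 3 9 1))^(-100) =(0 1 9 3 7 8 6 11 16 17 14)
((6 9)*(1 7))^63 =((1 7)(6 9))^63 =(1 7)(6 9)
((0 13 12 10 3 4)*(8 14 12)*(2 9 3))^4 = (0 12 3 8 2)(4 14 9 13 10)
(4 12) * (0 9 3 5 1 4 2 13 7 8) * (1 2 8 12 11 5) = (0 9 3 1 4 11 5 2 13 7 12 8) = [9, 4, 13, 1, 11, 2, 6, 12, 0, 3, 10, 5, 8, 7]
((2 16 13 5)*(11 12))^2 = (2 13)(5 16)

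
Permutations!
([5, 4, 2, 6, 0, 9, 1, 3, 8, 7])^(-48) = (9)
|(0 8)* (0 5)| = 3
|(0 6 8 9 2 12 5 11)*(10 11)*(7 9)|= |(0 6 8 7 9 2 12 5 10 11)|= 10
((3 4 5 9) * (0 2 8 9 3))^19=((0 2 8 9)(3 4 5))^19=(0 9 8 2)(3 4 5)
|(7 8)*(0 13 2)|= 6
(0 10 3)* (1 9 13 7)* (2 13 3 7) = (0 10 7 1 9 3)(2 13) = [10, 9, 13, 0, 4, 5, 6, 1, 8, 3, 7, 11, 12, 2]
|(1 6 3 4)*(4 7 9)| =|(1 6 3 7 9 4)| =6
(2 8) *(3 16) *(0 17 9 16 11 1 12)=(0 17 9 16 3 11 1 12)(2 8)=[17, 12, 8, 11, 4, 5, 6, 7, 2, 16, 10, 1, 0, 13, 14, 15, 3, 9]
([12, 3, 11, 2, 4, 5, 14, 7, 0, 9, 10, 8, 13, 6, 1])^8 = (0 11 3 14 13)(1 6 12 8 2)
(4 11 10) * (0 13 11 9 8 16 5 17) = (0 13 11 10 4 9 8 16 5 17) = [13, 1, 2, 3, 9, 17, 6, 7, 16, 8, 4, 10, 12, 11, 14, 15, 5, 0]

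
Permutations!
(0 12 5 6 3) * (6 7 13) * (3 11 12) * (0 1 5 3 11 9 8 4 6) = (0 11 12 3 1 5 7 13)(4 6 9 8) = [11, 5, 2, 1, 6, 7, 9, 13, 4, 8, 10, 12, 3, 0]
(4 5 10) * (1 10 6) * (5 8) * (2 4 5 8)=(1 10 5 6)(2 4)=[0, 10, 4, 3, 2, 6, 1, 7, 8, 9, 5]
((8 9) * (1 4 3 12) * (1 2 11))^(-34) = (1 3 2)(4 12 11) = ((1 4 3 12 2 11)(8 9))^(-34)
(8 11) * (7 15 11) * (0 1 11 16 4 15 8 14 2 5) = [1, 11, 5, 3, 15, 0, 6, 8, 7, 9, 10, 14, 12, 13, 2, 16, 4] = (0 1 11 14 2 5)(4 15 16)(7 8)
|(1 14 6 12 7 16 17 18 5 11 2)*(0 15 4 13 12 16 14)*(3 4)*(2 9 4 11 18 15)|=12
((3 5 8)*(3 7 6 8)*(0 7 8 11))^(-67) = (0 7 6 11)(3 5)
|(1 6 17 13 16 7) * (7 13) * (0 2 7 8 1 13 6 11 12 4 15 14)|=14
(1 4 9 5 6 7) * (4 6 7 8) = [0, 6, 2, 3, 9, 7, 8, 1, 4, 5] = (1 6 8 4 9 5 7)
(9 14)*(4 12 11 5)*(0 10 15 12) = (0 10 15 12 11 5 4)(9 14) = [10, 1, 2, 3, 0, 4, 6, 7, 8, 14, 15, 5, 11, 13, 9, 12]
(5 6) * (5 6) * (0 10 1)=(0 10 1)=[10, 0, 2, 3, 4, 5, 6, 7, 8, 9, 1]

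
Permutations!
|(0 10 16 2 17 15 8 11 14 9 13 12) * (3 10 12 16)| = 18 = |(0 12)(2 17 15 8 11 14 9 13 16)(3 10)|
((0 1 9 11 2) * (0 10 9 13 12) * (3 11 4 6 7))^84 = (13)(2 6)(3 9)(4 11)(7 10)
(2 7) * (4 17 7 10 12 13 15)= (2 10 12 13 15 4 17 7)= [0, 1, 10, 3, 17, 5, 6, 2, 8, 9, 12, 11, 13, 15, 14, 4, 16, 7]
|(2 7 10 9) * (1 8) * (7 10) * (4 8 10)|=6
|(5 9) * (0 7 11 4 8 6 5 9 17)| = |(0 7 11 4 8 6 5 17)| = 8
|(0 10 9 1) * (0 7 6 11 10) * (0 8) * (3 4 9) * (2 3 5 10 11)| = 14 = |(11)(0 8)(1 7 6 2 3 4 9)(5 10)|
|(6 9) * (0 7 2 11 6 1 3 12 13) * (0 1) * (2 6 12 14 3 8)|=|(0 7 6 9)(1 8 2 11 12 13)(3 14)|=12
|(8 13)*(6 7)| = |(6 7)(8 13)| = 2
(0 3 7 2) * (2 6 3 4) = (0 4 2)(3 7 6) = [4, 1, 0, 7, 2, 5, 3, 6]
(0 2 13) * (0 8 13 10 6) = [2, 1, 10, 3, 4, 5, 0, 7, 13, 9, 6, 11, 12, 8] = (0 2 10 6)(8 13)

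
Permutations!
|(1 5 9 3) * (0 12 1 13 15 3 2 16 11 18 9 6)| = |(0 12 1 5 6)(2 16 11 18 9)(3 13 15)| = 15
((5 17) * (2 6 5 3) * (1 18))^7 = (1 18)(2 5 3 6 17)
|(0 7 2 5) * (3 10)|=|(0 7 2 5)(3 10)|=4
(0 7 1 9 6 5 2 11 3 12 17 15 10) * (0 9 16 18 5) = [7, 16, 11, 12, 4, 2, 0, 1, 8, 6, 9, 3, 17, 13, 14, 10, 18, 15, 5] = (0 7 1 16 18 5 2 11 3 12 17 15 10 9 6)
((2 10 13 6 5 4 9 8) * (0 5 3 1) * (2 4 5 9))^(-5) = ((0 9 8 4 2 10 13 6 3 1))^(-5) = (0 10)(1 2)(3 4)(6 8)(9 13)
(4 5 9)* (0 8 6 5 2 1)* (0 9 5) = [8, 9, 1, 3, 2, 5, 0, 7, 6, 4] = (0 8 6)(1 9 4 2)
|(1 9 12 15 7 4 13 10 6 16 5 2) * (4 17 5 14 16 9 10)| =10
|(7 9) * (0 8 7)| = 4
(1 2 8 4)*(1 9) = (1 2 8 4 9) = [0, 2, 8, 3, 9, 5, 6, 7, 4, 1]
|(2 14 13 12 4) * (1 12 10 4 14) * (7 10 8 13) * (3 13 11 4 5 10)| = 10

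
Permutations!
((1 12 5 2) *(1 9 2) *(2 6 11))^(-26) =(1 12 5)(2 6)(9 11)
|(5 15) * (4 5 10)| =4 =|(4 5 15 10)|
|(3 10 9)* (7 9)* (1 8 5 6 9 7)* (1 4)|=8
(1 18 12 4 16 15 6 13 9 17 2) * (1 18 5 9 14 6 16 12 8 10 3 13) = (1 5 9 17 2 18 8 10 3 13 14 6)(4 12)(15 16) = [0, 5, 18, 13, 12, 9, 1, 7, 10, 17, 3, 11, 4, 14, 6, 16, 15, 2, 8]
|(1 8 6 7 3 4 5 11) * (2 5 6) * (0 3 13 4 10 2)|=8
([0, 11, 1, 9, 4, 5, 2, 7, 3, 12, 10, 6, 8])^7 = [0, 2, 6, 8, 4, 5, 11, 7, 12, 3, 10, 1, 9]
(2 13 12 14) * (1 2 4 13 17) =(1 2 17)(4 13 12 14) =[0, 2, 17, 3, 13, 5, 6, 7, 8, 9, 10, 11, 14, 12, 4, 15, 16, 1]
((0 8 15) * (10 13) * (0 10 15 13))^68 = (0 15 8 10 13)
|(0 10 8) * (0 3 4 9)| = |(0 10 8 3 4 9)| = 6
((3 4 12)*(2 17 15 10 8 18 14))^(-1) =((2 17 15 10 8 18 14)(3 4 12))^(-1) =(2 14 18 8 10 15 17)(3 12 4)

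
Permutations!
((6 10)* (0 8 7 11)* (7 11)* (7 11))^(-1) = (0 11 7 8)(6 10)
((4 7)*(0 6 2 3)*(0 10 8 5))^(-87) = (0 10 6 8 2 5 3)(4 7)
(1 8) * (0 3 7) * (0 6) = (0 3 7 6)(1 8) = [3, 8, 2, 7, 4, 5, 0, 6, 1]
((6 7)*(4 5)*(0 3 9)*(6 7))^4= ((0 3 9)(4 5))^4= (0 3 9)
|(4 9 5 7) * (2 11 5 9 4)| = |(2 11 5 7)| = 4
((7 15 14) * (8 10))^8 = ((7 15 14)(8 10))^8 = (7 14 15)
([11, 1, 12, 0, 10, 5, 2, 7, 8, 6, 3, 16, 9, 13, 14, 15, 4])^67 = [11, 1, 6, 0, 10, 5, 9, 7, 8, 12, 3, 16, 2, 13, 14, 15, 4]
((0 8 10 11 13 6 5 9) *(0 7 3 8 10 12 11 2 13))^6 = (0 9)(2 3)(5 11)(6 12)(7 10)(8 13)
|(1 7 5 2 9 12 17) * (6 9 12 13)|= |(1 7 5 2 12 17)(6 9 13)|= 6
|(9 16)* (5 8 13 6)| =4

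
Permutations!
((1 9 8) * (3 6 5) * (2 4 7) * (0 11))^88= (11)(1 9 8)(2 4 7)(3 6 5)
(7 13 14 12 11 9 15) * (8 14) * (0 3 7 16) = (0 3 7 13 8 14 12 11 9 15 16) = [3, 1, 2, 7, 4, 5, 6, 13, 14, 15, 10, 9, 11, 8, 12, 16, 0]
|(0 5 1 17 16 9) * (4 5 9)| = 10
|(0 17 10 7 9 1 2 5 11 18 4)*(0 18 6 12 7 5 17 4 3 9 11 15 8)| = 12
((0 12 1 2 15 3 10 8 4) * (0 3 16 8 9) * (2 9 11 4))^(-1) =((0 12 1 9)(2 15 16 8)(3 10 11 4))^(-1) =(0 9 1 12)(2 8 16 15)(3 4 11 10)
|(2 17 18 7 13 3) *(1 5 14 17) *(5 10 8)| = 11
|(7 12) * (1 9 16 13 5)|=10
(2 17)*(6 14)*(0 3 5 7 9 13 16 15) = (0 3 5 7 9 13 16 15)(2 17)(6 14) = [3, 1, 17, 5, 4, 7, 14, 9, 8, 13, 10, 11, 12, 16, 6, 0, 15, 2]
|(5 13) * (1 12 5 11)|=5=|(1 12 5 13 11)|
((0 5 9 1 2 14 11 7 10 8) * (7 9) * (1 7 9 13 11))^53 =(0 8 10 7 9 5)(1 14 2)(11 13)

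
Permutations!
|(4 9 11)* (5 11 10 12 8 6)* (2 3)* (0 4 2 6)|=30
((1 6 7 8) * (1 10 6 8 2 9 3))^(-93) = (1 6 9 8 7 3 10 2)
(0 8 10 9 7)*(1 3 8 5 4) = (0 5 4 1 3 8 10 9 7) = [5, 3, 2, 8, 1, 4, 6, 0, 10, 7, 9]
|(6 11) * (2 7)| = 2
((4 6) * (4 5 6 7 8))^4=(4 7 8)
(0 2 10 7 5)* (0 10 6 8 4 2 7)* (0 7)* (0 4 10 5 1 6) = (0 4 2)(1 6 8 10 7) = [4, 6, 0, 3, 2, 5, 8, 1, 10, 9, 7]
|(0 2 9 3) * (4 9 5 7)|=7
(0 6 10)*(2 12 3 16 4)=[6, 1, 12, 16, 2, 5, 10, 7, 8, 9, 0, 11, 3, 13, 14, 15, 4]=(0 6 10)(2 12 3 16 4)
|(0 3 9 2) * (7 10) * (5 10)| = 12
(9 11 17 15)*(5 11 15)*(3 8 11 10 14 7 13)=(3 8 11 17 5 10 14 7 13)(9 15)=[0, 1, 2, 8, 4, 10, 6, 13, 11, 15, 14, 17, 12, 3, 7, 9, 16, 5]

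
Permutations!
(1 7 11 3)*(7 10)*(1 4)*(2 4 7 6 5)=(1 10 6 5 2 4)(3 7 11)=[0, 10, 4, 7, 1, 2, 5, 11, 8, 9, 6, 3]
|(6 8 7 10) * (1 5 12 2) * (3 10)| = 20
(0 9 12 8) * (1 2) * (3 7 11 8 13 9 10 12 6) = (0 10 12 13 9 6 3 7 11 8)(1 2) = [10, 2, 1, 7, 4, 5, 3, 11, 0, 6, 12, 8, 13, 9]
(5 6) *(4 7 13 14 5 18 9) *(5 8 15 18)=(4 7 13 14 8 15 18 9)(5 6)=[0, 1, 2, 3, 7, 6, 5, 13, 15, 4, 10, 11, 12, 14, 8, 18, 16, 17, 9]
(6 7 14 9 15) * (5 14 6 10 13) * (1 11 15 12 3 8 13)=[0, 11, 2, 8, 4, 14, 7, 6, 13, 12, 1, 15, 3, 5, 9, 10]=(1 11 15 10)(3 8 13 5 14 9 12)(6 7)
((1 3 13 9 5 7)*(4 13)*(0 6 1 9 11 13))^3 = (0 3 6 4 1)(11 13)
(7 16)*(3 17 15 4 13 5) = [0, 1, 2, 17, 13, 3, 6, 16, 8, 9, 10, 11, 12, 5, 14, 4, 7, 15] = (3 17 15 4 13 5)(7 16)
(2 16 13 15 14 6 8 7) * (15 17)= (2 16 13 17 15 14 6 8 7)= [0, 1, 16, 3, 4, 5, 8, 2, 7, 9, 10, 11, 12, 17, 6, 14, 13, 15]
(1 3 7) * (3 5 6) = (1 5 6 3 7) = [0, 5, 2, 7, 4, 6, 3, 1]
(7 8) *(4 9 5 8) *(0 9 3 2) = [9, 1, 0, 2, 3, 8, 6, 4, 7, 5] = (0 9 5 8 7 4 3 2)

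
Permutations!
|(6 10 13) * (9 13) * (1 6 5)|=|(1 6 10 9 13 5)|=6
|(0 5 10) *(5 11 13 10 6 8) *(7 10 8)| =8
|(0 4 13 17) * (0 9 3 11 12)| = 8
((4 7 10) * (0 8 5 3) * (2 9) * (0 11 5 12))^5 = (0 12 8)(2 9)(3 5 11)(4 10 7)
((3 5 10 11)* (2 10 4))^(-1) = ((2 10 11 3 5 4))^(-1) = (2 4 5 3 11 10)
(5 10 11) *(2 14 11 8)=(2 14 11 5 10 8)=[0, 1, 14, 3, 4, 10, 6, 7, 2, 9, 8, 5, 12, 13, 11]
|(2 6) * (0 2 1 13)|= 5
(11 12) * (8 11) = [0, 1, 2, 3, 4, 5, 6, 7, 11, 9, 10, 12, 8] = (8 11 12)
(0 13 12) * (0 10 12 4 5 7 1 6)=(0 13 4 5 7 1 6)(10 12)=[13, 6, 2, 3, 5, 7, 0, 1, 8, 9, 12, 11, 10, 4]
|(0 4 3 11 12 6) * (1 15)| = |(0 4 3 11 12 6)(1 15)| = 6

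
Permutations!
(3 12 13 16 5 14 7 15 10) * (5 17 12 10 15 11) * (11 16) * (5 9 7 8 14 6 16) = (3 10)(5 6 16 17 12 13 11 9 7)(8 14) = [0, 1, 2, 10, 4, 6, 16, 5, 14, 7, 3, 9, 13, 11, 8, 15, 17, 12]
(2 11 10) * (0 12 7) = (0 12 7)(2 11 10) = [12, 1, 11, 3, 4, 5, 6, 0, 8, 9, 2, 10, 7]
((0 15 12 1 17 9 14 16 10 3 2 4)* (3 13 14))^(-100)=(0 4 2 3 9 17 1 12 15)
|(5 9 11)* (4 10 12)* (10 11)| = |(4 11 5 9 10 12)| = 6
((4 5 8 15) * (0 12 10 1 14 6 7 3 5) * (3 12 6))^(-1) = (0 4 15 8 5 3 14 1 10 12 7 6)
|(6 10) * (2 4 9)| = 6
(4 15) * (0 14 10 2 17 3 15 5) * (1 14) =(0 1 14 10 2 17 3 15 4 5) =[1, 14, 17, 15, 5, 0, 6, 7, 8, 9, 2, 11, 12, 13, 10, 4, 16, 3]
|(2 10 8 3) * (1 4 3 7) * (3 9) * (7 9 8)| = 8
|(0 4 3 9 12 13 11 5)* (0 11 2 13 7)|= |(0 4 3 9 12 7)(2 13)(5 11)|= 6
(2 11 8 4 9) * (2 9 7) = (2 11 8 4 7) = [0, 1, 11, 3, 7, 5, 6, 2, 4, 9, 10, 8]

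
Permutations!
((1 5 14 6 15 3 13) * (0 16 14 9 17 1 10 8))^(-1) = (0 8 10 13 3 15 6 14 16)(1 17 9 5)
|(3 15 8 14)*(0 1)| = 4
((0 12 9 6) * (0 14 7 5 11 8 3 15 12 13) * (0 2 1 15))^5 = ((0 13 2 1 15 12 9 6 14 7 5 11 8 3))^5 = (0 12 5 13 9 11 2 6 8 1 14 3 15 7)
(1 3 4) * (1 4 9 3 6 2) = (1 6 2)(3 9) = [0, 6, 1, 9, 4, 5, 2, 7, 8, 3]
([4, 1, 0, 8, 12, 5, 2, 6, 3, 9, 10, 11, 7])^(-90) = (12)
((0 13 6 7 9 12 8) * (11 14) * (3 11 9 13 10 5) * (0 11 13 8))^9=(0 14 7 3)(5 12 11 6)(8 13 10 9)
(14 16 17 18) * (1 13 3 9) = [0, 13, 2, 9, 4, 5, 6, 7, 8, 1, 10, 11, 12, 3, 16, 15, 17, 18, 14] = (1 13 3 9)(14 16 17 18)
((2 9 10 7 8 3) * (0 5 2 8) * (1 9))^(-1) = ((0 5 2 1 9 10 7)(3 8))^(-1) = (0 7 10 9 1 2 5)(3 8)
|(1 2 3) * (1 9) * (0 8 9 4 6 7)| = 9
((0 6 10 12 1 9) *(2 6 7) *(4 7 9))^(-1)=(0 9)(1 12 10 6 2 7 4)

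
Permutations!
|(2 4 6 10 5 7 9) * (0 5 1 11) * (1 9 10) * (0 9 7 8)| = |(0 5 8)(1 11 9 2 4 6)(7 10)| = 6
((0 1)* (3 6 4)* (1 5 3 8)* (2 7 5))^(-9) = (8)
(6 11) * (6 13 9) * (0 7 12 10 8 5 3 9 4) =(0 7 12 10 8 5 3 9 6 11 13 4) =[7, 1, 2, 9, 0, 3, 11, 12, 5, 6, 8, 13, 10, 4]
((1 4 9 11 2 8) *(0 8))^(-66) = (0 9 8 11 1 2 4) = ((0 8 1 4 9 11 2))^(-66)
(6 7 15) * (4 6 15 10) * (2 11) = [0, 1, 11, 3, 6, 5, 7, 10, 8, 9, 4, 2, 12, 13, 14, 15] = (15)(2 11)(4 6 7 10)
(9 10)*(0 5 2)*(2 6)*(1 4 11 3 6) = [5, 4, 0, 6, 11, 1, 2, 7, 8, 10, 9, 3] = (0 5 1 4 11 3 6 2)(9 10)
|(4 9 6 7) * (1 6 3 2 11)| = 8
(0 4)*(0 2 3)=(0 4 2 3)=[4, 1, 3, 0, 2]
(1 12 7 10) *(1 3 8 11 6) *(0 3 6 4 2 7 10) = (0 3 8 11 4 2 7)(1 12 10 6) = [3, 12, 7, 8, 2, 5, 1, 0, 11, 9, 6, 4, 10]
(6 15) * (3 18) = (3 18)(6 15) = [0, 1, 2, 18, 4, 5, 15, 7, 8, 9, 10, 11, 12, 13, 14, 6, 16, 17, 3]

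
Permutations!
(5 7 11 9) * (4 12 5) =[0, 1, 2, 3, 12, 7, 6, 11, 8, 4, 10, 9, 5] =(4 12 5 7 11 9)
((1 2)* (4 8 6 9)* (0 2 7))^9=(0 2 1 7)(4 8 6 9)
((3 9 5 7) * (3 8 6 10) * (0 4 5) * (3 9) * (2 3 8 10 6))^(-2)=(0 10 5)(2 3 8)(4 9 7)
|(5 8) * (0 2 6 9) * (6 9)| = 6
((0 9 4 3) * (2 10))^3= ((0 9 4 3)(2 10))^3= (0 3 4 9)(2 10)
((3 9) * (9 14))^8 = (3 9 14)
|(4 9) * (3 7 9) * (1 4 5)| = |(1 4 3 7 9 5)| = 6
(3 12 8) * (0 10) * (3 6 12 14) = [10, 1, 2, 14, 4, 5, 12, 7, 6, 9, 0, 11, 8, 13, 3] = (0 10)(3 14)(6 12 8)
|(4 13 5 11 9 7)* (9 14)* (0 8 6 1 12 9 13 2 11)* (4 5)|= |(0 8 6 1 12 9 7 5)(2 11 14 13 4)|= 40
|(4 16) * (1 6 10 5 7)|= 10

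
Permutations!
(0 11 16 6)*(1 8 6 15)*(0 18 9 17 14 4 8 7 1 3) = (0 11 16 15 3)(1 7)(4 8 6 18 9 17 14) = [11, 7, 2, 0, 8, 5, 18, 1, 6, 17, 10, 16, 12, 13, 4, 3, 15, 14, 9]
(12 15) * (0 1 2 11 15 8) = [1, 2, 11, 3, 4, 5, 6, 7, 0, 9, 10, 15, 8, 13, 14, 12] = (0 1 2 11 15 12 8)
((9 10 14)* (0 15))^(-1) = ((0 15)(9 10 14))^(-1) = (0 15)(9 14 10)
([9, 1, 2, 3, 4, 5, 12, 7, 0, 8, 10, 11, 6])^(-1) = (0 8 9)(6 12)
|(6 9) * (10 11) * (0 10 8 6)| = 6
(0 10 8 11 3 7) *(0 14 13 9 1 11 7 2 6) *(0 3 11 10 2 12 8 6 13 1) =(0 2 13 9)(1 10 6 3 12 8 7 14) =[2, 10, 13, 12, 4, 5, 3, 14, 7, 0, 6, 11, 8, 9, 1]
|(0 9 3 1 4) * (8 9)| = |(0 8 9 3 1 4)| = 6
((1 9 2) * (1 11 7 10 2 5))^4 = (11)(1 9 5)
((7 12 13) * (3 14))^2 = ((3 14)(7 12 13))^2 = (14)(7 13 12)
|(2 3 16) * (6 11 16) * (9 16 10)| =|(2 3 6 11 10 9 16)| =7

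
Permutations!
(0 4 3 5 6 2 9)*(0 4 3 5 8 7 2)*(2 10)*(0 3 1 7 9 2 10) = (10)(0 1 7)(3 8 9 4 5 6) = [1, 7, 2, 8, 5, 6, 3, 0, 9, 4, 10]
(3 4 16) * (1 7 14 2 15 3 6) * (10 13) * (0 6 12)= [6, 7, 15, 4, 16, 5, 1, 14, 8, 9, 13, 11, 0, 10, 2, 3, 12]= (0 6 1 7 14 2 15 3 4 16 12)(10 13)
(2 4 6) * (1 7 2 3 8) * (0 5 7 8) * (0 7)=[5, 8, 4, 7, 6, 0, 3, 2, 1]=(0 5)(1 8)(2 4 6 3 7)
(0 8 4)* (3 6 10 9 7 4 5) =(0 8 5 3 6 10 9 7 4) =[8, 1, 2, 6, 0, 3, 10, 4, 5, 7, 9]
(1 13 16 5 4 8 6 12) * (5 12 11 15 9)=(1 13 16 12)(4 8 6 11 15 9 5)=[0, 13, 2, 3, 8, 4, 11, 7, 6, 5, 10, 15, 1, 16, 14, 9, 12]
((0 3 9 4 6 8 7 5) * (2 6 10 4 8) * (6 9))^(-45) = (0 2 7 3 9 5 6 8)(4 10)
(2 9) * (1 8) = (1 8)(2 9) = [0, 8, 9, 3, 4, 5, 6, 7, 1, 2]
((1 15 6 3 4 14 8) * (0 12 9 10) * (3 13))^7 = (0 10 9 12)(1 8 14 4 3 13 6 15)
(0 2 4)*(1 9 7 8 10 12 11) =(0 2 4)(1 9 7 8 10 12 11) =[2, 9, 4, 3, 0, 5, 6, 8, 10, 7, 12, 1, 11]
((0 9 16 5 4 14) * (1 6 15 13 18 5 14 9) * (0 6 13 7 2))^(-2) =(0 7 6 16 4 18 1 2 15 14 9 5 13)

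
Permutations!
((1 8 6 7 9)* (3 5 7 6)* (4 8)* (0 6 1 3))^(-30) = (3 7)(5 9)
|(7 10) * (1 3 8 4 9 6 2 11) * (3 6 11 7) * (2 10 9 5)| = |(1 6 10 3 8 4 5 2 7 9 11)| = 11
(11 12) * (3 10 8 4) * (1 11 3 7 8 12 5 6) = (1 11 5 6)(3 10 12)(4 7 8) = [0, 11, 2, 10, 7, 6, 1, 8, 4, 9, 12, 5, 3]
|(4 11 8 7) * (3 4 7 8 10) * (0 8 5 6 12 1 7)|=28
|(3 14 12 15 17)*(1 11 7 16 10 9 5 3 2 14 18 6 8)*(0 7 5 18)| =|(0 7 16 10 9 18 6 8 1 11 5 3)(2 14 12 15 17)| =60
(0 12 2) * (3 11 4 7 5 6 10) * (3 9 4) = [12, 1, 0, 11, 7, 6, 10, 5, 8, 4, 9, 3, 2] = (0 12 2)(3 11)(4 7 5 6 10 9)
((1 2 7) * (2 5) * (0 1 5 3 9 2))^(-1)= (0 5 7 2 9 3 1)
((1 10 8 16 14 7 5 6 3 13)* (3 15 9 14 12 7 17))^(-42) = (17)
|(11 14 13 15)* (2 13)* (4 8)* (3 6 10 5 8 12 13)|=|(2 3 6 10 5 8 4 12 13 15 11 14)|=12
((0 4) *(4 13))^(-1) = ((0 13 4))^(-1) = (0 4 13)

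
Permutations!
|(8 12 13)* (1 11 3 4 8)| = 7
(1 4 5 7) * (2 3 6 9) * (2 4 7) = (1 7)(2 3 6 9 4 5) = [0, 7, 3, 6, 5, 2, 9, 1, 8, 4]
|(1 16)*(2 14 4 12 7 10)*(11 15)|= 6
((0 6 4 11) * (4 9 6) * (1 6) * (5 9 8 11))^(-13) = (0 9 8 4 1 11 5 6)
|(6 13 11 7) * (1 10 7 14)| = 7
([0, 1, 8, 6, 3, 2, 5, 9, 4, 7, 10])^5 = [0, 1, 5, 4, 8, 6, 3, 9, 2, 7, 10]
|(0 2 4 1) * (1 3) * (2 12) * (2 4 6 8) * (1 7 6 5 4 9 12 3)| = 18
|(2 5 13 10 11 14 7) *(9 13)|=8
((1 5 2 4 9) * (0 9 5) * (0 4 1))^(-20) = (9)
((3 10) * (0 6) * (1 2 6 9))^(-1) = ((0 9 1 2 6)(3 10))^(-1) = (0 6 2 1 9)(3 10)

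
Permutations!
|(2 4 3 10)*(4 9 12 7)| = |(2 9 12 7 4 3 10)| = 7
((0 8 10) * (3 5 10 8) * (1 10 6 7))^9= (0 5 7 10 3 6 1)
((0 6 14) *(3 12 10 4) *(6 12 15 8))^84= (0 4 8)(3 6 12)(10 15 14)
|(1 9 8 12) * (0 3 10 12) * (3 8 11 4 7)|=8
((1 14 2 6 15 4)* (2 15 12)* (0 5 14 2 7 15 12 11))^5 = ((0 5 14 12 7 15 4 1 2 6 11))^5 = (0 15 11 7 6 12 2 14 1 5 4)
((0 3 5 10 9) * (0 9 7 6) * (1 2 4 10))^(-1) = ((0 3 5 1 2 4 10 7 6))^(-1) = (0 6 7 10 4 2 1 5 3)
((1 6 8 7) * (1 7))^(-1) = (1 8 6)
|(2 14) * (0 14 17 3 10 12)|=7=|(0 14 2 17 3 10 12)|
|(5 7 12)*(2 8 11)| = 3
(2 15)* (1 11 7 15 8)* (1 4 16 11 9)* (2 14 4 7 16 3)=(1 9)(2 8 7 15 14 4 3)(11 16)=[0, 9, 8, 2, 3, 5, 6, 15, 7, 1, 10, 16, 12, 13, 4, 14, 11]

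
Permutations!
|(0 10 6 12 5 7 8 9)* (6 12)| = |(0 10 12 5 7 8 9)| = 7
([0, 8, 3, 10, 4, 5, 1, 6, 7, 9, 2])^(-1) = (1 6 7 8)(2 10 3)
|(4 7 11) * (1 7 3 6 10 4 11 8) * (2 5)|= |(11)(1 7 8)(2 5)(3 6 10 4)|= 12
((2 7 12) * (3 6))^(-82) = ((2 7 12)(3 6))^(-82) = (2 12 7)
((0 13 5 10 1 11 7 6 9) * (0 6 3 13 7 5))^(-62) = ((0 7 3 13)(1 11 5 10)(6 9))^(-62) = (0 3)(1 5)(7 13)(10 11)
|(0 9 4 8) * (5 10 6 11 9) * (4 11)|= 6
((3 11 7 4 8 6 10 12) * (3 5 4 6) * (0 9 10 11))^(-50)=(0 8 5 10)(3 4 12 9)(6 11 7)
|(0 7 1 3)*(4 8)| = 4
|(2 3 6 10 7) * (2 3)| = |(3 6 10 7)| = 4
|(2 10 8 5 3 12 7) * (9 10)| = 8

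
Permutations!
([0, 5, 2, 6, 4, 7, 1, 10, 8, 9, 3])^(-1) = [0, 6, 2, 10, 4, 1, 3, 5, 8, 9, 7]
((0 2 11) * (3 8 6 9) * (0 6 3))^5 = (11)(3 8)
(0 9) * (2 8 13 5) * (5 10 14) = (0 9)(2 8 13 10 14 5) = [9, 1, 8, 3, 4, 2, 6, 7, 13, 0, 14, 11, 12, 10, 5]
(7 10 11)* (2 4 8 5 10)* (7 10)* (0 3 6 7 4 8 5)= (0 3 6 7 2 8)(4 5)(10 11)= [3, 1, 8, 6, 5, 4, 7, 2, 0, 9, 11, 10]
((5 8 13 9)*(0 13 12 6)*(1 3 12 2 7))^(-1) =((0 13 9 5 8 2 7 1 3 12 6))^(-1) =(0 6 12 3 1 7 2 8 5 9 13)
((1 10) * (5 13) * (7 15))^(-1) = (1 10)(5 13)(7 15)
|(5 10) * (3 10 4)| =4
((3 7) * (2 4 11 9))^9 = ((2 4 11 9)(3 7))^9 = (2 4 11 9)(3 7)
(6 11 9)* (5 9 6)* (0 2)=(0 2)(5 9)(6 11)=[2, 1, 0, 3, 4, 9, 11, 7, 8, 5, 10, 6]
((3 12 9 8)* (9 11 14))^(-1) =(3 8 9 14 11 12)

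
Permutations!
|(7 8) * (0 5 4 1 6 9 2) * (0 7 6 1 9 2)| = |(0 5 4 9)(2 7 8 6)| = 4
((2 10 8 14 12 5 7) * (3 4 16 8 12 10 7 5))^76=((2 7)(3 4 16 8 14 10 12))^76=(3 12 10 14 8 16 4)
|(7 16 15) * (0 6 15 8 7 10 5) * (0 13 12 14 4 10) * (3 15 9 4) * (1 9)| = 12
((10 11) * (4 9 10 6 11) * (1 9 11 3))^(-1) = (1 3 6 11 4 10 9)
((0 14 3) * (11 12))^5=((0 14 3)(11 12))^5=(0 3 14)(11 12)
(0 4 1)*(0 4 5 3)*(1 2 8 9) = (0 5 3)(1 4 2 8 9) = [5, 4, 8, 0, 2, 3, 6, 7, 9, 1]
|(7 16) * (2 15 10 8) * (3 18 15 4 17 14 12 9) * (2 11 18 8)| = |(2 4 17 14 12 9 3 8 11 18 15 10)(7 16)| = 12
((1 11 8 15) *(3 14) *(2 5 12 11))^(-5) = ((1 2 5 12 11 8 15)(3 14))^(-5) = (1 5 11 15 2 12 8)(3 14)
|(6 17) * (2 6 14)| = 4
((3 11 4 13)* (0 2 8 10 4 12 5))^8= (0 12 3 4 8)(2 5 11 13 10)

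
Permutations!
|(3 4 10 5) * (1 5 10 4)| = 3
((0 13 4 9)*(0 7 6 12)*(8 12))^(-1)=(0 12 8 6 7 9 4 13)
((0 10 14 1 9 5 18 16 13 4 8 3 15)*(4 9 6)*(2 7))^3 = ((0 10 14 1 6 4 8 3 15)(2 7)(5 18 16 13 9))^3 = (0 1 8)(2 7)(3 10 6)(4 15 14)(5 13 18 9 16)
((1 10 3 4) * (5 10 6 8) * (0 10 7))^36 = ((0 10 3 4 1 6 8 5 7))^36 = (10)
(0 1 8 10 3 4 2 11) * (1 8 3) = (0 8 10 1 3 4 2 11) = [8, 3, 11, 4, 2, 5, 6, 7, 10, 9, 1, 0]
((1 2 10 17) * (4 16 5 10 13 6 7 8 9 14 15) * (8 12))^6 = ((1 2 13 6 7 12 8 9 14 15 4 16 5 10 17))^6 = (1 8 5 6 15)(2 9 10 7 4)(12 16 13 14 17)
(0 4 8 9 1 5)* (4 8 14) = (0 8 9 1 5)(4 14) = [8, 5, 2, 3, 14, 0, 6, 7, 9, 1, 10, 11, 12, 13, 4]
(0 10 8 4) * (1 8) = (0 10 1 8 4) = [10, 8, 2, 3, 0, 5, 6, 7, 4, 9, 1]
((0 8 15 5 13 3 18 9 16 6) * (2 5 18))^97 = (0 6 16 9 18 15 8)(2 5 13 3)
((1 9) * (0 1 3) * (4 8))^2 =((0 1 9 3)(4 8))^2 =(0 9)(1 3)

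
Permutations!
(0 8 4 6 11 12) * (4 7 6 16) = (0 8 7 6 11 12)(4 16) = [8, 1, 2, 3, 16, 5, 11, 6, 7, 9, 10, 12, 0, 13, 14, 15, 4]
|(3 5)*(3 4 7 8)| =|(3 5 4 7 8)| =5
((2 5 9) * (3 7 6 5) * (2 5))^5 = ((2 3 7 6)(5 9))^5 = (2 3 7 6)(5 9)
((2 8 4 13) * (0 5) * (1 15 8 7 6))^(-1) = ((0 5)(1 15 8 4 13 2 7 6))^(-1) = (0 5)(1 6 7 2 13 4 8 15)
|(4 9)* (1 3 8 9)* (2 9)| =6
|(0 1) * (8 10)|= |(0 1)(8 10)|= 2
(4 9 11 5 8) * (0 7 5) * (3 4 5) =(0 7 3 4 9 11)(5 8) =[7, 1, 2, 4, 9, 8, 6, 3, 5, 11, 10, 0]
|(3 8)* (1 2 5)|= 6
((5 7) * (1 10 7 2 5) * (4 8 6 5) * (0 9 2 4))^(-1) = (0 2 9)(1 7 10)(4 5 6 8)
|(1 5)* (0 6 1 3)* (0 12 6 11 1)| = |(0 11 1 5 3 12 6)| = 7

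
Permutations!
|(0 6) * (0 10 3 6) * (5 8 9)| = 3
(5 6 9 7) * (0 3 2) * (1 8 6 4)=(0 3 2)(1 8 6 9 7 5 4)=[3, 8, 0, 2, 1, 4, 9, 5, 6, 7]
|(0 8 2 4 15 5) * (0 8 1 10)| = 15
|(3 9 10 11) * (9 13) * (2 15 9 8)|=|(2 15 9 10 11 3 13 8)|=8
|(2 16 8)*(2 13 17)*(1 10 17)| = 7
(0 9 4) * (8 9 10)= (0 10 8 9 4)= [10, 1, 2, 3, 0, 5, 6, 7, 9, 4, 8]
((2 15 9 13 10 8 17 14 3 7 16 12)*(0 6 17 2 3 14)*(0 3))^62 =((0 6 17 3 7 16 12)(2 15 9 13 10 8))^62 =(0 12 16 7 3 17 6)(2 9 10)(8 15 13)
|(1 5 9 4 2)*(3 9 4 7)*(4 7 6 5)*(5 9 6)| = |(1 4 2)(3 6 9 5 7)| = 15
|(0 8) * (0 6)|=|(0 8 6)|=3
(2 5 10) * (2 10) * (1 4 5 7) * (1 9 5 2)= [0, 4, 7, 3, 2, 1, 6, 9, 8, 5, 10]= (10)(1 4 2 7 9 5)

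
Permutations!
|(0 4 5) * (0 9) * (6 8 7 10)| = 4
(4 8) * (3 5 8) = [0, 1, 2, 5, 3, 8, 6, 7, 4] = (3 5 8 4)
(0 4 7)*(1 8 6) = (0 4 7)(1 8 6) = [4, 8, 2, 3, 7, 5, 1, 0, 6]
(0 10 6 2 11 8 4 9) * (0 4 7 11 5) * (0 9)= (0 10 6 2 5 9 4)(7 11 8)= [10, 1, 5, 3, 0, 9, 2, 11, 7, 4, 6, 8]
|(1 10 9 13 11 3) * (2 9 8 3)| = |(1 10 8 3)(2 9 13 11)| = 4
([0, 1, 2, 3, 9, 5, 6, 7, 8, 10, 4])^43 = (4 9 10)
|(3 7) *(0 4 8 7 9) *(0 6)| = 7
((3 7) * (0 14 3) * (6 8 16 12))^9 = ((0 14 3 7)(6 8 16 12))^9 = (0 14 3 7)(6 8 16 12)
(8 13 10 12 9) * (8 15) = (8 13 10 12 9 15) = [0, 1, 2, 3, 4, 5, 6, 7, 13, 15, 12, 11, 9, 10, 14, 8]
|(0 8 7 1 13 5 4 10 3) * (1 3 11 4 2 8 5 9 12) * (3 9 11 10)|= 12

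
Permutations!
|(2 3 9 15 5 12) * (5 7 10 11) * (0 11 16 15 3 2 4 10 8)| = 10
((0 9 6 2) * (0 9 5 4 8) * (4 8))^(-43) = ((0 5 8)(2 9 6))^(-43) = (0 8 5)(2 6 9)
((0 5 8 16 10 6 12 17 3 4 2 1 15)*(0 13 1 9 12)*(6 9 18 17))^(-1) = ((0 5 8 16 10 9 12 6)(1 15 13)(2 18 17 3 4))^(-1) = (0 6 12 9 10 16 8 5)(1 13 15)(2 4 3 17 18)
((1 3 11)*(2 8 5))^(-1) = ((1 3 11)(2 8 5))^(-1) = (1 11 3)(2 5 8)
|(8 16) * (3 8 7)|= |(3 8 16 7)|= 4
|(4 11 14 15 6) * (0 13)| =|(0 13)(4 11 14 15 6)| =10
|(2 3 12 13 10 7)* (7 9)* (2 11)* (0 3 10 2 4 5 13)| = 24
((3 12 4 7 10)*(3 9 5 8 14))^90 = ((3 12 4 7 10 9 5 8 14))^90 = (14)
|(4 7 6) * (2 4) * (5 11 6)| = 6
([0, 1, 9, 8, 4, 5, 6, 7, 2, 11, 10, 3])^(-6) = (2 8 3 11 9)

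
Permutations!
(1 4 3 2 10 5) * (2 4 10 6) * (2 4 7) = (1 10 5)(2 6 4 3 7) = [0, 10, 6, 7, 3, 1, 4, 2, 8, 9, 5]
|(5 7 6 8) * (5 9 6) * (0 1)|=6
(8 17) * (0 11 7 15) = (0 11 7 15)(8 17) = [11, 1, 2, 3, 4, 5, 6, 15, 17, 9, 10, 7, 12, 13, 14, 0, 16, 8]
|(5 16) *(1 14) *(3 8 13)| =|(1 14)(3 8 13)(5 16)| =6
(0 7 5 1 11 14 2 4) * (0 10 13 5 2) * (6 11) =(0 7 2 4 10 13 5 1 6 11 14) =[7, 6, 4, 3, 10, 1, 11, 2, 8, 9, 13, 14, 12, 5, 0]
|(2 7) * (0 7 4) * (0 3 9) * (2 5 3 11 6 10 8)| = 30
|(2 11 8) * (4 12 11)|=|(2 4 12 11 8)|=5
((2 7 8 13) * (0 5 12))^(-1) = (0 12 5)(2 13 8 7)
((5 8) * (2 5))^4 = (2 5 8)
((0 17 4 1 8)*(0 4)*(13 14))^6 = (17)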